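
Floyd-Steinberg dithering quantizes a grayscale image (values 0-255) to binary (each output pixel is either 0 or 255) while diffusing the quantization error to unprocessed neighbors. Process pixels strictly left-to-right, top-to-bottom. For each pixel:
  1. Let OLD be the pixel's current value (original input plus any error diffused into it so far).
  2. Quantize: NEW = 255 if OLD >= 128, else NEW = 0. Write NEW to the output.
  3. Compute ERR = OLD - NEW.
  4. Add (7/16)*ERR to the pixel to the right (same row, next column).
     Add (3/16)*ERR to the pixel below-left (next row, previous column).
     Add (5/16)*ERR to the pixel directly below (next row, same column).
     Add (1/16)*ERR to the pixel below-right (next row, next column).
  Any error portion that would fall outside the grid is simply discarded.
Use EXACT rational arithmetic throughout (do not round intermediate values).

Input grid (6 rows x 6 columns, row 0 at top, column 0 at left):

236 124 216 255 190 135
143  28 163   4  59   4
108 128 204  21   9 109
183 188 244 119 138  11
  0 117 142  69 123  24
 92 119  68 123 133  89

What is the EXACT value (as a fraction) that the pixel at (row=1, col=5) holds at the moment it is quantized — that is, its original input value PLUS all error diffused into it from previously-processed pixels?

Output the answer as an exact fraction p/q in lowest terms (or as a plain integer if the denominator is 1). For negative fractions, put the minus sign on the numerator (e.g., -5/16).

Answer: 14215106803/268435456

Derivation:
(0,0): OLD=236 → NEW=255, ERR=-19
(0,1): OLD=1851/16 → NEW=0, ERR=1851/16
(0,2): OLD=68253/256 → NEW=255, ERR=2973/256
(0,3): OLD=1065291/4096 → NEW=255, ERR=20811/4096
(0,4): OLD=12597517/65536 → NEW=255, ERR=-4114163/65536
(0,5): OLD=112758619/1048576 → NEW=0, ERR=112758619/1048576
(1,0): OLD=40641/256 → NEW=255, ERR=-24639/256
(1,1): OLD=47175/2048 → NEW=0, ERR=47175/2048
(1,2): OLD=12116947/65536 → NEW=255, ERR=-4594733/65536
(1,3): OLD=-9471337/262144 → NEW=0, ERR=-9471337/262144
(1,4): OLD=739128741/16777216 → NEW=0, ERR=739128741/16777216
(1,5): OLD=14215106803/268435456 → NEW=0, ERR=14215106803/268435456
Target (1,5): original=4, with diffused error = 14215106803/268435456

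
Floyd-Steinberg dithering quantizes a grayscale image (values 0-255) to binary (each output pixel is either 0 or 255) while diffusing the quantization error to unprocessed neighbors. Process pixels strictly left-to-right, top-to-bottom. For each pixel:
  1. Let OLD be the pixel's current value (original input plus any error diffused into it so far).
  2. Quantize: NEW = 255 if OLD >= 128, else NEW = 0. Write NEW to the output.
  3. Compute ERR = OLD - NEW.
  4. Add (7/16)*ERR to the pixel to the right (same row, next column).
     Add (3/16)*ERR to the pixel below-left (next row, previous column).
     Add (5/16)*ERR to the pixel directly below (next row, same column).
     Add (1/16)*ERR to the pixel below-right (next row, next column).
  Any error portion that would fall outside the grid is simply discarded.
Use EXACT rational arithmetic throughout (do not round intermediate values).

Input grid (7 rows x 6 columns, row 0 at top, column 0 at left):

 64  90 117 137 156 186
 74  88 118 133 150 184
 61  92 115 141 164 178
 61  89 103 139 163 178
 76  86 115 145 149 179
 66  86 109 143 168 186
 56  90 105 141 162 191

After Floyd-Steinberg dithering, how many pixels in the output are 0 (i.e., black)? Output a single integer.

Answer: 21

Derivation:
(0,0): OLD=64 → NEW=0, ERR=64
(0,1): OLD=118 → NEW=0, ERR=118
(0,2): OLD=1349/8 → NEW=255, ERR=-691/8
(0,3): OLD=12699/128 → NEW=0, ERR=12699/128
(0,4): OLD=408381/2048 → NEW=255, ERR=-113859/2048
(0,5): OLD=5297835/32768 → NEW=255, ERR=-3058005/32768
(1,0): OLD=929/8 → NEW=0, ERR=929/8
(1,1): OLD=10463/64 → NEW=255, ERR=-5857/64
(1,2): OLD=157587/2048 → NEW=0, ERR=157587/2048
(1,3): OLD=1489675/8192 → NEW=255, ERR=-599285/8192
(1,4): OLD=46831429/524288 → NEW=0, ERR=46831429/524288
(1,5): OLD=1597535571/8388608 → NEW=255, ERR=-541559469/8388608
(2,0): OLD=82053/1024 → NEW=0, ERR=82053/1024
(2,1): OLD=3936863/32768 → NEW=0, ERR=3936863/32768
(2,2): OLD=90267917/524288 → NEW=255, ERR=-43425523/524288
(2,3): OLD=433940213/4194304 → NEW=0, ERR=433940213/4194304
(2,4): OLD=29595038447/134217728 → NEW=255, ERR=-4630482193/134217728
(2,5): OLD=318502802297/2147483648 → NEW=255, ERR=-229105527943/2147483648
(3,0): OLD=56920637/524288 → NEW=0, ERR=56920637/524288
(3,1): OLD=685857089/4194304 → NEW=255, ERR=-383690431/4194304
(3,2): OLD=2147549079/33554432 → NEW=0, ERR=2147549079/33554432
(3,3): OLD=403053654897/2147483648 → NEW=255, ERR=-144554675343/2147483648
(3,4): OLD=1876588428185/17179869184 → NEW=0, ERR=1876588428185/17179869184
(3,5): OLD=52307463594903/274877906944 → NEW=255, ERR=-17786402675817/274877906944
(4,0): OLD=6226027851/67108864 → NEW=0, ERR=6226027851/67108864
(4,1): OLD=125399893351/1073741824 → NEW=0, ERR=125399893351/1073741824
(4,2): OLD=5764070597813/34359738368 → NEW=255, ERR=-2997662686027/34359738368
(4,3): OLD=60625201010137/549755813888 → NEW=0, ERR=60625201010137/549755813888
(4,4): OLD=1891524002946841/8796093022208 → NEW=255, ERR=-351479717716199/8796093022208
(4,5): OLD=20846641238690319/140737488355328 → NEW=255, ERR=-15041418291918321/140737488355328
(5,0): OLD=2008153274277/17179869184 → NEW=0, ERR=2008153274277/17179869184
(5,1): OLD=89651866972037/549755813888 → NEW=255, ERR=-50535865569403/549755813888
(5,2): OLD=305645206989407/4398046511104 → NEW=0, ERR=305645206989407/4398046511104
(5,3): OLD=27432669012703053/140737488355328 → NEW=255, ERR=-8455390517905587/140737488355328
(5,4): OLD=32674006779915843/281474976710656 → NEW=0, ERR=32674006779915843/281474976710656
(5,5): OLD=904726044264221579/4503599627370496 → NEW=255, ERR=-243691860715254901/4503599627370496
(6,0): OLD=662278136419759/8796093022208 → NEW=0, ERR=662278136419759/8796093022208
(6,1): OLD=16121497379731859/140737488355328 → NEW=0, ERR=16121497379731859/140737488355328
(6,2): OLD=89972335518473811/562949953421312 → NEW=255, ERR=-53579902603960749/562949953421312
(6,3): OLD=961014593506782043/9007199254740992 → NEW=0, ERR=961014593506782043/9007199254740992
(6,4): OLD=33298307550185173471/144115188075855872 → NEW=255, ERR=-3451065409158073889/144115188075855872
(6,5): OLD=393996950652585155065/2305843009213693952 → NEW=255, ERR=-193993016696906802695/2305843009213693952
Output grid:
  Row 0: ..#.##  (3 black, running=3)
  Row 1: .#.#.#  (3 black, running=6)
  Row 2: ..#.##  (3 black, running=9)
  Row 3: .#.#.#  (3 black, running=12)
  Row 4: ..#.##  (3 black, running=15)
  Row 5: .#.#.#  (3 black, running=18)
  Row 6: ..#.##  (3 black, running=21)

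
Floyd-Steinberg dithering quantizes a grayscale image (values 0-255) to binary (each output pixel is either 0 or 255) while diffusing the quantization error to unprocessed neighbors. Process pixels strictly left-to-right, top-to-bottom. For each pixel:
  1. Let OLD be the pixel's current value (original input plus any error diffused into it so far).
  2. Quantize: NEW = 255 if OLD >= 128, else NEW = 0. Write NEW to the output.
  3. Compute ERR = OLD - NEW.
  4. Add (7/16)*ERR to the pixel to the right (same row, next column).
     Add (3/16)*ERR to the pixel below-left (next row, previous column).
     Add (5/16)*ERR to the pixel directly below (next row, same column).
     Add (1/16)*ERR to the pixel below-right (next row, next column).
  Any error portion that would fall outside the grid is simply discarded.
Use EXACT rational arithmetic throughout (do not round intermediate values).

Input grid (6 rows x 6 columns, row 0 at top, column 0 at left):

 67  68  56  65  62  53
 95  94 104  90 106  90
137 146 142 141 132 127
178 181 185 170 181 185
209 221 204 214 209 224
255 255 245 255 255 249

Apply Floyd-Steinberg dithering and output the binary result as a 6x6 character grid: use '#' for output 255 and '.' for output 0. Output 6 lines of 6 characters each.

(0,0): OLD=67 → NEW=0, ERR=67
(0,1): OLD=1557/16 → NEW=0, ERR=1557/16
(0,2): OLD=25235/256 → NEW=0, ERR=25235/256
(0,3): OLD=442885/4096 → NEW=0, ERR=442885/4096
(0,4): OLD=7163427/65536 → NEW=0, ERR=7163427/65536
(0,5): OLD=105718517/1048576 → NEW=0, ERR=105718517/1048576
(1,0): OLD=34351/256 → NEW=255, ERR=-30929/256
(1,1): OLD=192969/2048 → NEW=0, ERR=192969/2048
(1,2): OLD=13263357/65536 → NEW=255, ERR=-3448323/65536
(1,3): OLD=33403705/262144 → NEW=0, ERR=33403705/262144
(1,4): OLD=3717296907/16777216 → NEW=255, ERR=-560893173/16777216
(1,5): OLD=30524257501/268435456 → NEW=0, ERR=30524257501/268435456
(2,0): OLD=3830963/32768 → NEW=0, ERR=3830963/32768
(2,1): OLD=219337825/1048576 → NEW=255, ERR=-48049055/1048576
(2,2): OLD=2269800035/16777216 → NEW=255, ERR=-2008390045/16777216
(2,3): OLD=15957202187/134217728 → NEW=0, ERR=15957202187/134217728
(2,4): OLD=871243226273/4294967296 → NEW=255, ERR=-223973434207/4294967296
(2,5): OLD=9457911453815/68719476736 → NEW=255, ERR=-8065555113865/68719476736
(3,0): OLD=3455151363/16777216 → NEW=255, ERR=-823038717/16777216
(3,1): OLD=17458952519/134217728 → NEW=255, ERR=-16766568121/134217728
(3,2): OLD=120652111877/1073741824 → NEW=0, ERR=120652111877/1073741824
(3,3): OLD=16427654373455/68719476736 → NEW=255, ERR=-1095812194225/68719476736
(3,4): OLD=78698233354735/549755813888 → NEW=255, ERR=-61489499186705/549755813888
(3,5): OLD=845559910668449/8796093022208 → NEW=0, ERR=845559910668449/8796093022208
(4,0): OLD=365602829389/2147483648 → NEW=255, ERR=-182005500851/2147483648
(4,1): OLD=5596701939177/34359738368 → NEW=255, ERR=-3165031344663/34359738368
(4,2): OLD=206726689581035/1099511627776 → NEW=255, ERR=-73648775501845/1099511627776
(4,3): OLD=2916132176895927/17592186044416 → NEW=255, ERR=-1569875264430153/17592186044416
(4,4): OLD=42793654953932327/281474976710656 → NEW=255, ERR=-28982464107284953/281474976710656
(4,5): OLD=909736029903355313/4503599627370496 → NEW=255, ERR=-238681875076121167/4503599627370496
(5,0): OLD=116132198439371/549755813888 → NEW=255, ERR=-24055534102069/549755813888
(5,1): OLD=3328691805809787/17592186044416 → NEW=255, ERR=-1157315635516293/17592186044416
(5,2): OLD=24319067981795577/140737488355328 → NEW=255, ERR=-11568991548813063/140737488355328
(5,3): OLD=755060523291354179/4503599627370496 → NEW=255, ERR=-393357381688122301/4503599627370496
(5,4): OLD=1523081748293686083/9007199254740992 → NEW=255, ERR=-773754061665266877/9007199254740992
(5,5): OLD=27154145797036913823/144115188075855872 → NEW=255, ERR=-9595227162306333537/144115188075855872
Row 0: ......
Row 1: #.#.#.
Row 2: .##.##
Row 3: ##.##.
Row 4: ######
Row 5: ######

Answer: ......
#.#.#.
.##.##
##.##.
######
######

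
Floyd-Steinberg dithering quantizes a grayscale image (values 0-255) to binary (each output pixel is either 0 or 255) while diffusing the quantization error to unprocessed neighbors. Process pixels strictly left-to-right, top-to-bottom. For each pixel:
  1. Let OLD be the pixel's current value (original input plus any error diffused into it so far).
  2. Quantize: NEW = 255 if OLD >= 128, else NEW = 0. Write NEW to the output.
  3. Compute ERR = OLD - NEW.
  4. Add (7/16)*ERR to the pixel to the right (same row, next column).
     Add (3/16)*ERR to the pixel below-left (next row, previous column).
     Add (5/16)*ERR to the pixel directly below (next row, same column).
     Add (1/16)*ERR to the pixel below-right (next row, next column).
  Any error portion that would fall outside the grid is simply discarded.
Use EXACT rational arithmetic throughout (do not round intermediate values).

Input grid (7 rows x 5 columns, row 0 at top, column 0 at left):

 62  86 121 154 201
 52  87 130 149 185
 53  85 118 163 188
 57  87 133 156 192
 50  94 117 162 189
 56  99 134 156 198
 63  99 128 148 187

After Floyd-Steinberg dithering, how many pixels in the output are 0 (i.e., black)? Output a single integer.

Answer: 18

Derivation:
(0,0): OLD=62 → NEW=0, ERR=62
(0,1): OLD=905/8 → NEW=0, ERR=905/8
(0,2): OLD=21823/128 → NEW=255, ERR=-10817/128
(0,3): OLD=239673/2048 → NEW=0, ERR=239673/2048
(0,4): OLD=8264079/32768 → NEW=255, ERR=-91761/32768
(1,0): OLD=11851/128 → NEW=0, ERR=11851/128
(1,1): OLD=154509/1024 → NEW=255, ERR=-106611/1024
(1,2): OLD=2852625/32768 → NEW=0, ERR=2852625/32768
(1,3): OLD=28554173/131072 → NEW=255, ERR=-4869187/131072
(1,4): OLD=367392663/2097152 → NEW=255, ERR=-167381097/2097152
(2,0): OLD=1022559/16384 → NEW=0, ERR=1022559/16384
(2,1): OLD=53414277/524288 → NEW=0, ERR=53414277/524288
(2,2): OLD=1478950607/8388608 → NEW=255, ERR=-660144433/8388608
(2,3): OLD=14420037629/134217728 → NEW=0, ERR=14420037629/134217728
(2,4): OLD=446119190699/2147483648 → NEW=255, ERR=-101489139541/2147483648
(3,0): OLD=802002927/8388608 → NEW=0, ERR=802002927/8388608
(3,1): OLD=10053610947/67108864 → NEW=255, ERR=-7059149373/67108864
(3,2): OLD=190909847121/2147483648 → NEW=0, ERR=190909847121/2147483648
(3,3): OLD=922078341513/4294967296 → NEW=255, ERR=-173138318967/4294967296
(3,4): OLD=11428721109261/68719476736 → NEW=255, ERR=-6094745458419/68719476736
(4,0): OLD=64589760161/1073741824 → NEW=0, ERR=64589760161/1073741824
(4,1): OLD=3782650439841/34359738368 → NEW=0, ERR=3782650439841/34359738368
(4,2): OLD=98303166939279/549755813888 → NEW=255, ERR=-41884565602161/549755813888
(4,3): OLD=923565616104609/8796093022208 → NEW=0, ERR=923565616104609/8796093022208
(4,4): OLD=28809120241256679/140737488355328 → NEW=255, ERR=-7078939289351961/140737488355328
(5,0): OLD=52468638523011/549755813888 → NEW=0, ERR=52468638523011/549755813888
(5,1): OLD=724060987221449/4398046511104 → NEW=255, ERR=-397440873110071/4398046511104
(5,2): OLD=13682941328813201/140737488355328 → NEW=0, ERR=13682941328813201/140737488355328
(5,3): OLD=122246835715687679/562949953421312 → NEW=255, ERR=-21305402406746881/562949953421312
(5,4): OLD=1551817049235144005/9007199254740992 → NEW=255, ERR=-745018760723808955/9007199254740992
(6,0): OLD=5339653804783059/70368744177664 → NEW=0, ERR=5339653804783059/70368744177664
(6,1): OLD=288573590572521437/2251799813685248 → NEW=255, ERR=-285635361917216803/2251799813685248
(6,2): OLD=3247719235398607439/36028797018963968 → NEW=0, ERR=3247719235398607439/36028797018963968
(6,3): OLD=95795105070028398373/576460752303423488 → NEW=255, ERR=-51202386767344591067/576460752303423488
(6,4): OLD=1106131128024303266883/9223372036854775808 → NEW=0, ERR=1106131128024303266883/9223372036854775808
Output grid:
  Row 0: ..#.#  (3 black, running=3)
  Row 1: .#.##  (2 black, running=5)
  Row 2: ..#.#  (3 black, running=8)
  Row 3: .#.##  (2 black, running=10)
  Row 4: ..#.#  (3 black, running=13)
  Row 5: .#.##  (2 black, running=15)
  Row 6: .#.#.  (3 black, running=18)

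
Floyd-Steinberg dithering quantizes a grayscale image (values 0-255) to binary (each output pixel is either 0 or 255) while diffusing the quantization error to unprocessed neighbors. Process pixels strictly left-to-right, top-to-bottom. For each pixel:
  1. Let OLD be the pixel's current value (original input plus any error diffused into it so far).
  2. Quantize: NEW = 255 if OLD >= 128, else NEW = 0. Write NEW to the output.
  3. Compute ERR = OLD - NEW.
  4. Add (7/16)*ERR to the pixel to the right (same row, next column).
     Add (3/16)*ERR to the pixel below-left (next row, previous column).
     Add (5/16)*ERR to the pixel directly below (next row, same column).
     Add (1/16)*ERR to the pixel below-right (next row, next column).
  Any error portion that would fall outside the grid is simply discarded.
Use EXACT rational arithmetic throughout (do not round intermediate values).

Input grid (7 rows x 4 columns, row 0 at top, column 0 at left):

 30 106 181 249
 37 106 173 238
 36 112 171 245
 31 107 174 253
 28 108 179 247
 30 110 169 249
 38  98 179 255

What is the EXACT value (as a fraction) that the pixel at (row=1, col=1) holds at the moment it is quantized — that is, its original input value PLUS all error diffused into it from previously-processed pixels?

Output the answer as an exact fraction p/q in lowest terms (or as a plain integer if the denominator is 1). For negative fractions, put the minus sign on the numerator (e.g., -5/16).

(0,0): OLD=30 → NEW=0, ERR=30
(0,1): OLD=953/8 → NEW=0, ERR=953/8
(0,2): OLD=29839/128 → NEW=255, ERR=-2801/128
(0,3): OLD=490345/2048 → NEW=255, ERR=-31895/2048
(1,0): OLD=8795/128 → NEW=0, ERR=8795/128
(1,1): OLD=175165/1024 → NEW=255, ERR=-85955/1024
Target (1,1): original=106, with diffused error = 175165/1024

Answer: 175165/1024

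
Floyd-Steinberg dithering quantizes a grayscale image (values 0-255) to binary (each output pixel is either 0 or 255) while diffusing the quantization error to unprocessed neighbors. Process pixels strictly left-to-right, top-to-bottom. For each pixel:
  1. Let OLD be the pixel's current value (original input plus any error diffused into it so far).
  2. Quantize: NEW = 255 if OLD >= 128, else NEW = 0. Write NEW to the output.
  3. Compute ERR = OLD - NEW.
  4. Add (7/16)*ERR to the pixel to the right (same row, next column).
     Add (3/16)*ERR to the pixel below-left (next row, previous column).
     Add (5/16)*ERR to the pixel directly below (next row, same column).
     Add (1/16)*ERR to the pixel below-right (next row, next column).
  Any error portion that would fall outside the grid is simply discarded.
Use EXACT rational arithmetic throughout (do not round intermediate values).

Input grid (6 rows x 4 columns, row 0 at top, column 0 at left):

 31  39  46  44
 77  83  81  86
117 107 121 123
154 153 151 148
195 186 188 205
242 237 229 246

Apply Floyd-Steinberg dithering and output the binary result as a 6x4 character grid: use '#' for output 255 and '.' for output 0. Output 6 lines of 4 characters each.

(0,0): OLD=31 → NEW=0, ERR=31
(0,1): OLD=841/16 → NEW=0, ERR=841/16
(0,2): OLD=17663/256 → NEW=0, ERR=17663/256
(0,3): OLD=303865/4096 → NEW=0, ERR=303865/4096
(1,0): OLD=24715/256 → NEW=0, ERR=24715/256
(1,1): OLD=320589/2048 → NEW=255, ERR=-201651/2048
(1,2): OLD=5025233/65536 → NEW=0, ERR=5025233/65536
(1,3): OLD=154185095/1048576 → NEW=255, ERR=-113201785/1048576
(2,0): OLD=4217503/32768 → NEW=255, ERR=-4138337/32768
(2,1): OLD=43399493/1048576 → NEW=0, ERR=43399493/1048576
(2,2): OLD=286625945/2097152 → NEW=255, ERR=-248147815/2097152
(2,3): OLD=1418950037/33554432 → NEW=0, ERR=1418950037/33554432
(3,0): OLD=2051755823/16777216 → NEW=0, ERR=2051755823/16777216
(3,1): OLD=50830498865/268435456 → NEW=255, ERR=-17620542415/268435456
(3,2): OLD=411546734287/4294967296 → NEW=0, ERR=411546734287/4294967296
(3,3): OLD=13451230995497/68719476736 → NEW=255, ERR=-4072235572183/68719476736
(4,0): OLD=948797461315/4294967296 → NEW=255, ERR=-146419199165/4294967296
(4,1): OLD=6053567289545/34359738368 → NEW=255, ERR=-2708165994295/34359738368
(4,2): OLD=184990035269929/1099511627776 → NEW=255, ERR=-95385429812951/1099511627776
(4,3): OLD=2718277248617455/17592186044416 → NEW=255, ERR=-1767730192708625/17592186044416
(5,0): OLD=119059641011411/549755813888 → NEW=255, ERR=-21128091530029/549755813888
(5,1): OLD=3116608647593893/17592186044416 → NEW=255, ERR=-1369398793732187/17592186044416
(5,2): OLD=1267230379949185/8796093022208 → NEW=255, ERR=-975773340713855/8796093022208
(5,3): OLD=45217199660277065/281474976710656 → NEW=255, ERR=-26558919400940215/281474976710656
Row 0: ....
Row 1: .#.#
Row 2: #.#.
Row 3: .#.#
Row 4: ####
Row 5: ####

Answer: ....
.#.#
#.#.
.#.#
####
####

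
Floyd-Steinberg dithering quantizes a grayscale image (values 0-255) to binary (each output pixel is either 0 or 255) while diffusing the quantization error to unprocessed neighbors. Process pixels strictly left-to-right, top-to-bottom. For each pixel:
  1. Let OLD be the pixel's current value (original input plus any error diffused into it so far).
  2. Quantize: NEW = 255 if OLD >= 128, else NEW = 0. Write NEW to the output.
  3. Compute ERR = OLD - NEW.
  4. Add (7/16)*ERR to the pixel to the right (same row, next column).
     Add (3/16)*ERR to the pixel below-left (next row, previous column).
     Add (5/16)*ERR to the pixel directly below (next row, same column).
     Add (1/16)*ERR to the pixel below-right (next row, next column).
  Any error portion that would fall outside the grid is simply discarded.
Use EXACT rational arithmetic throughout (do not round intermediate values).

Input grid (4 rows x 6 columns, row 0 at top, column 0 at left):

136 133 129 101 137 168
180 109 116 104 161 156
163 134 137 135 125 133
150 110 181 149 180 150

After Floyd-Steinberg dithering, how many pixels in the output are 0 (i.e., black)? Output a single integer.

Answer: 10

Derivation:
(0,0): OLD=136 → NEW=255, ERR=-119
(0,1): OLD=1295/16 → NEW=0, ERR=1295/16
(0,2): OLD=42089/256 → NEW=255, ERR=-23191/256
(0,3): OLD=251359/4096 → NEW=0, ERR=251359/4096
(0,4): OLD=10737945/65536 → NEW=255, ERR=-5973735/65536
(0,5): OLD=134344623/1048576 → NEW=255, ERR=-133042257/1048576
(1,0): OLD=40445/256 → NEW=255, ERR=-24835/256
(1,1): OLD=138091/2048 → NEW=0, ERR=138091/2048
(1,2): OLD=8765767/65536 → NEW=255, ERR=-7945913/65536
(1,3): OLD=12420283/262144 → NEW=0, ERR=12420283/262144
(1,4): OLD=2236222033/16777216 → NEW=255, ERR=-2041968047/16777216
(1,5): OLD=15409498087/268435456 → NEW=0, ERR=15409498087/268435456
(2,0): OLD=4762057/32768 → NEW=255, ERR=-3593783/32768
(2,1): OLD=82095283/1048576 → NEW=0, ERR=82095283/1048576
(2,2): OLD=2457218521/16777216 → NEW=255, ERR=-1820971559/16777216
(2,3): OLD=9653209169/134217728 → NEW=0, ERR=9653209169/134217728
(2,4): OLD=567605260659/4294967296 → NEW=255, ERR=-527611399821/4294967296
(2,5): OLD=6156426634069/68719476736 → NEW=0, ERR=6156426634069/68719476736
(3,0): OLD=2187862969/16777216 → NEW=255, ERR=-2090327111/16777216
(3,1): OLD=7080150725/134217728 → NEW=0, ERR=7080150725/134217728
(3,2): OLD=202442278367/1073741824 → NEW=255, ERR=-71361886753/1073741824
(3,3): OLD=7736579753053/68719476736 → NEW=0, ERR=7736579753053/68719476736
(3,4): OLD=116635481141053/549755813888 → NEW=255, ERR=-23552251400387/549755813888
(3,5): OLD=1333270999714163/8796093022208 → NEW=255, ERR=-909732720948877/8796093022208
Output grid:
  Row 0: #.#.##  (2 black, running=2)
  Row 1: #.#.#.  (3 black, running=5)
  Row 2: #.#.#.  (3 black, running=8)
  Row 3: #.#.##  (2 black, running=10)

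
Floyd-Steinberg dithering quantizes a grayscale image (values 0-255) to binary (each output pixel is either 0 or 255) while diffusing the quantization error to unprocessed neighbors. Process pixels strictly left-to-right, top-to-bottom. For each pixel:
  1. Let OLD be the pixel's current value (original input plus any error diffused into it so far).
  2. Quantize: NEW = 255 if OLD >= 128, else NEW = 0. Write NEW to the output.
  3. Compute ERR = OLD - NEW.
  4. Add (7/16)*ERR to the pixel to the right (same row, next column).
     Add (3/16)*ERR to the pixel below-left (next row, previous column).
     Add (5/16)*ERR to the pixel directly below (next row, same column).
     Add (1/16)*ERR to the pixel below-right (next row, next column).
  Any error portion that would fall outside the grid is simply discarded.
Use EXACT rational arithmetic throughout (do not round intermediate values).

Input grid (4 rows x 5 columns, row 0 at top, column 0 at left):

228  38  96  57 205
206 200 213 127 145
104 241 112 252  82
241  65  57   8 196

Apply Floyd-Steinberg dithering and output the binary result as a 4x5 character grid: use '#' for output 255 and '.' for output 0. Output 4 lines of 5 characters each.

(0,0): OLD=228 → NEW=255, ERR=-27
(0,1): OLD=419/16 → NEW=0, ERR=419/16
(0,2): OLD=27509/256 → NEW=0, ERR=27509/256
(0,3): OLD=426035/4096 → NEW=0, ERR=426035/4096
(0,4): OLD=16417125/65536 → NEW=255, ERR=-294555/65536
(1,0): OLD=51833/256 → NEW=255, ERR=-13447/256
(1,1): OLD=417103/2048 → NEW=255, ERR=-105137/2048
(1,2): OLD=16073339/65536 → NEW=255, ERR=-638341/65536
(1,3): OLD=42235551/262144 → NEW=255, ERR=-24611169/262144
(1,4): OLD=457271037/4194304 → NEW=0, ERR=457271037/4194304
(2,0): OLD=2554581/32768 → NEW=0, ERR=2554581/32768
(2,1): OLD=266291575/1048576 → NEW=255, ERR=-1095305/1048576
(2,2): OLD=1471149605/16777216 → NEW=0, ERR=1471149605/16777216
(2,3): OLD=75392045215/268435456 → NEW=255, ERR=6941003935/268435456
(2,4): OLD=521899240601/4294967296 → NEW=0, ERR=521899240601/4294967296
(3,0): OLD=4448756101/16777216 → NEW=255, ERR=170566021/16777216
(3,1): OLD=12138018337/134217728 → NEW=0, ERR=12138018337/134217728
(3,2): OLD=552979974715/4294967296 → NEW=255, ERR=-542236685765/4294967296
(3,3): OLD=-93538581373/8589934592 → NEW=0, ERR=-93538581373/8589934592
(3,4): OLD=31724369342831/137438953472 → NEW=255, ERR=-3322563792529/137438953472
Row 0: #...#
Row 1: ####.
Row 2: .#.#.
Row 3: #.#.#

Answer: #...#
####.
.#.#.
#.#.#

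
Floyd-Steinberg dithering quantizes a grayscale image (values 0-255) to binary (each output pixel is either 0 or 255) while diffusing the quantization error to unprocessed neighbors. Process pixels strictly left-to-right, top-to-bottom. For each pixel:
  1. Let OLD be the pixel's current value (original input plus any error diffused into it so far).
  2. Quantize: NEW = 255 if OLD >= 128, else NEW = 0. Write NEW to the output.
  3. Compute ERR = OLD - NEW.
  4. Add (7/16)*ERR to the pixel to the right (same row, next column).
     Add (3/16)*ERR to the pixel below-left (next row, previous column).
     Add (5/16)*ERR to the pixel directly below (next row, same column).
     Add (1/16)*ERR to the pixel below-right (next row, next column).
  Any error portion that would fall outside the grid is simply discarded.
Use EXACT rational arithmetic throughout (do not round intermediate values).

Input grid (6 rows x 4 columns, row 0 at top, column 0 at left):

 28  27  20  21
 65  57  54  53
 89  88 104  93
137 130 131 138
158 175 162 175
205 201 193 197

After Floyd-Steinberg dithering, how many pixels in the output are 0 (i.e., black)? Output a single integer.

Answer: 14

Derivation:
(0,0): OLD=28 → NEW=0, ERR=28
(0,1): OLD=157/4 → NEW=0, ERR=157/4
(0,2): OLD=2379/64 → NEW=0, ERR=2379/64
(0,3): OLD=38157/1024 → NEW=0, ERR=38157/1024
(1,0): OLD=5191/64 → NEW=0, ERR=5191/64
(1,1): OLD=58097/512 → NEW=0, ERR=58097/512
(1,2): OLD=2043077/16384 → NEW=0, ERR=2043077/16384
(1,3): OLD=31856755/262144 → NEW=0, ERR=31856755/262144
(2,0): OLD=1111019/8192 → NEW=255, ERR=-977941/8192
(2,1): OLD=26131145/262144 → NEW=0, ERR=26131145/262144
(2,2): OLD=113485965/524288 → NEW=255, ERR=-20207475/524288
(2,3): OLD=1022634233/8388608 → NEW=0, ERR=1022634233/8388608
(3,0): OLD=496542523/4194304 → NEW=0, ERR=496542523/4194304
(3,1): OLD=13304756389/67108864 → NEW=255, ERR=-3808003931/67108864
(3,2): OLD=132304162139/1073741824 → NEW=0, ERR=132304162139/1073741824
(3,3): OLD=3910052082685/17179869184 → NEW=255, ERR=-470814559235/17179869184
(4,0): OLD=197950598239/1073741824 → NEW=255, ERR=-75853566881/1073741824
(4,1): OLD=1347444598429/8589934592 → NEW=255, ERR=-842988722531/8589934592
(4,2): OLD=40925419096573/274877906944 → NEW=255, ERR=-29168447174147/274877906944
(4,3): OLD=561683709992955/4398046511104 → NEW=0, ERR=561683709992955/4398046511104
(5,0): OLD=22611876618927/137438953472 → NEW=255, ERR=-12435056516433/137438953472
(5,1): OLD=468114507252905/4398046511104 → NEW=0, ERR=468114507252905/4398046511104
(5,2): OLD=493060447099085/2199023255552 → NEW=255, ERR=-67690483066675/2199023255552
(5,3): OLD=15256699235244781/70368744177664 → NEW=255, ERR=-2687330530059539/70368744177664
Output grid:
  Row 0: ....  (4 black, running=4)
  Row 1: ....  (4 black, running=8)
  Row 2: #.#.  (2 black, running=10)
  Row 3: .#.#  (2 black, running=12)
  Row 4: ###.  (1 black, running=13)
  Row 5: #.##  (1 black, running=14)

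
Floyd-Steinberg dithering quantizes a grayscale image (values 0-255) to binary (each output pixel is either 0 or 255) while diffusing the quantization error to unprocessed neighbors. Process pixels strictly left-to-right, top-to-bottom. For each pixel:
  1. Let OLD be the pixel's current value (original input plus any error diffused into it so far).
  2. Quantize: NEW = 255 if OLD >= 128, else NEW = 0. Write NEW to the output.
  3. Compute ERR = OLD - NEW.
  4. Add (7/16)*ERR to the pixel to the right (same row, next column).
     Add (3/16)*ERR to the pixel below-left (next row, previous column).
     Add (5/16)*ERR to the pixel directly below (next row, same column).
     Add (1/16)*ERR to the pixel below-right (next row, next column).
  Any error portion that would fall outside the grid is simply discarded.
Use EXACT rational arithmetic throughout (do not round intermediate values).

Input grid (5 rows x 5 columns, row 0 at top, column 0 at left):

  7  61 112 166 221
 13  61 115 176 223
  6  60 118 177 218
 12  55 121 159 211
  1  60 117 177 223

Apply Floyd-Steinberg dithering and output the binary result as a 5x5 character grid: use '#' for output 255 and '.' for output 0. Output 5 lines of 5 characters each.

(0,0): OLD=7 → NEW=0, ERR=7
(0,1): OLD=1025/16 → NEW=0, ERR=1025/16
(0,2): OLD=35847/256 → NEW=255, ERR=-29433/256
(0,3): OLD=473905/4096 → NEW=0, ERR=473905/4096
(0,4): OLD=17800791/65536 → NEW=255, ERR=1089111/65536
(1,0): OLD=6963/256 → NEW=0, ERR=6963/256
(1,1): OLD=147045/2048 → NEW=0, ERR=147045/2048
(1,2): OLD=8924745/65536 → NEW=255, ERR=-7786935/65536
(1,3): OLD=40921429/262144 → NEW=255, ERR=-25925291/262144
(1,4): OLD=805964895/4194304 → NEW=255, ERR=-263582625/4194304
(2,0): OLD=916263/32768 → NEW=0, ERR=916263/32768
(2,1): OLD=77691165/1048576 → NEW=0, ERR=77691165/1048576
(2,2): OLD=1664778391/16777216 → NEW=0, ERR=1664778391/16777216
(2,3): OLD=45713984469/268435456 → NEW=255, ERR=-22737056811/268435456
(2,4): OLD=666249534867/4294967296 → NEW=255, ERR=-428967125613/4294967296
(3,0): OLD=581002167/16777216 → NEW=0, ERR=581002167/16777216
(3,1): OLD=15254860139/134217728 → NEW=0, ERR=15254860139/134217728
(3,2): OLD=818119123849/4294967296 → NEW=255, ERR=-277097536631/4294967296
(3,3): OLD=788378923873/8589934592 → NEW=0, ERR=788378923873/8589934592
(3,4): OLD=29501014575621/137438953472 → NEW=255, ERR=-5545918559739/137438953472
(4,0): OLD=71152150745/2147483648 → NEW=0, ERR=71152150745/2147483648
(4,1): OLD=6877520281689/68719476736 → NEW=0, ERR=6877520281689/68719476736
(4,2): OLD=181349282055255/1099511627776 → NEW=255, ERR=-99026183027625/1099511627776
(4,3): OLD=2721157145135705/17592186044416 → NEW=255, ERR=-1764850296190375/17592186044416
(4,4): OLD=48480179891002607/281474976710656 → NEW=255, ERR=-23295939170214673/281474976710656
Row 0: ..#.#
Row 1: ..###
Row 2: ...##
Row 3: ..#.#
Row 4: ..###

Answer: ..#.#
..###
...##
..#.#
..###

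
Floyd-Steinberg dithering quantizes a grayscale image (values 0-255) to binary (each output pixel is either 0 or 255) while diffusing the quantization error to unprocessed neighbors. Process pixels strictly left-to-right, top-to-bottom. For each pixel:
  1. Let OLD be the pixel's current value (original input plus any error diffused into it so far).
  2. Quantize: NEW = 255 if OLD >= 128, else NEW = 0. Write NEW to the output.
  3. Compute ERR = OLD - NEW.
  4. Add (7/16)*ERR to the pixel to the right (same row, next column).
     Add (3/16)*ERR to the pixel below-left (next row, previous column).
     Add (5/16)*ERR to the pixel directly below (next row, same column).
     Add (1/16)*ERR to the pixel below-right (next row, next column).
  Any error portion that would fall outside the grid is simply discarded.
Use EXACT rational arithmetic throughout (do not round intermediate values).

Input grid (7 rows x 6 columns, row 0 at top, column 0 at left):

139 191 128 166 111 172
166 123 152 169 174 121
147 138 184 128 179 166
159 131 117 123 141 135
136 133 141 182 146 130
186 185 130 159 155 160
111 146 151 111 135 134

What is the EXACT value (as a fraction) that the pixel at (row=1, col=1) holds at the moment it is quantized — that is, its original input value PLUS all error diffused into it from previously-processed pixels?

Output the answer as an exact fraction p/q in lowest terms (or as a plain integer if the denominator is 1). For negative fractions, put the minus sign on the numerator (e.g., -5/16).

(0,0): OLD=139 → NEW=255, ERR=-116
(0,1): OLD=561/4 → NEW=255, ERR=-459/4
(0,2): OLD=4979/64 → NEW=0, ERR=4979/64
(0,3): OLD=204837/1024 → NEW=255, ERR=-56283/1024
(0,4): OLD=1424643/16384 → NEW=0, ERR=1424643/16384
(0,5): OLD=55061269/262144 → NEW=255, ERR=-11785451/262144
(1,0): OLD=6927/64 → NEW=0, ERR=6927/64
(1,1): OLD=72617/512 → NEW=255, ERR=-57943/512
Target (1,1): original=123, with diffused error = 72617/512

Answer: 72617/512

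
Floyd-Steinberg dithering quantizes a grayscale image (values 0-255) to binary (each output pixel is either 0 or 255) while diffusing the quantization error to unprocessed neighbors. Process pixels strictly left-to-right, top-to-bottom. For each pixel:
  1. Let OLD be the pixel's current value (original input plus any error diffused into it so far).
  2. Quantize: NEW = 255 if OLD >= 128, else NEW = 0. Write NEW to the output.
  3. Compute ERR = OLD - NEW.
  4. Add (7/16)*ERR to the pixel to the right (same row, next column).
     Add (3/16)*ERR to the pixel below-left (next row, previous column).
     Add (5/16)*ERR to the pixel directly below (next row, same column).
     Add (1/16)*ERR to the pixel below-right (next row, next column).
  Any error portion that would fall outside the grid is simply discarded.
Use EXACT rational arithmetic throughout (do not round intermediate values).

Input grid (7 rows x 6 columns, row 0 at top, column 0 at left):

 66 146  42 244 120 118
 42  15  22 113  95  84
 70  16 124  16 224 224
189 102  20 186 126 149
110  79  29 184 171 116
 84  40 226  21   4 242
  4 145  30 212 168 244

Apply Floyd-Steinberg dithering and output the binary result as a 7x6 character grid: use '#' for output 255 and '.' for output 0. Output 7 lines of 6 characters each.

(0,0): OLD=66 → NEW=0, ERR=66
(0,1): OLD=1399/8 → NEW=255, ERR=-641/8
(0,2): OLD=889/128 → NEW=0, ERR=889/128
(0,3): OLD=505935/2048 → NEW=255, ERR=-16305/2048
(0,4): OLD=3818025/32768 → NEW=0, ERR=3818025/32768
(0,5): OLD=88592159/524288 → NEW=255, ERR=-45101281/524288
(1,0): OLD=6093/128 → NEW=0, ERR=6093/128
(1,1): OLD=16603/1024 → NEW=0, ERR=16603/1024
(1,2): OLD=811447/32768 → NEW=0, ERR=811447/32768
(1,3): OLD=18825483/131072 → NEW=255, ERR=-14597877/131072
(1,4): OLD=554141281/8388608 → NEW=0, ERR=554141281/8388608
(1,5): OLD=12522590039/134217728 → NEW=0, ERR=12522590039/134217728
(2,0): OLD=1440409/16384 → NEW=0, ERR=1440409/16384
(2,1): OLD=35204963/524288 → NEW=0, ERR=35204963/524288
(2,2): OLD=1184864105/8388608 → NEW=255, ERR=-954230935/8388608
(2,3): OLD=-3666649631/67108864 → NEW=0, ERR=-3666649631/67108864
(2,4): OLD=496654088867/2147483648 → NEW=255, ERR=-50954241373/2147483648
(2,5): OLD=8483569075877/34359738368 → NEW=255, ERR=-278164207963/34359738368
(3,0): OLD=1921527241/8388608 → NEW=255, ERR=-217567799/8388608
(3,1): OLD=6429213653/67108864 → NEW=0, ERR=6429213653/67108864
(3,2): OLD=10908190511/536870912 → NEW=0, ERR=10908190511/536870912
(3,3): OLD=5712530886317/34359738368 → NEW=255, ERR=-3049202397523/34359738368
(3,4): OLD=20568329611213/274877906944 → NEW=0, ERR=20568329611213/274877906944
(3,5): OLD=781638526218723/4398046511104 → NEW=255, ERR=-339863334112797/4398046511104
(4,0): OLD=128696529639/1073741824 → NEW=0, ERR=128696529639/1073741824
(4,1): OLD=2810022930043/17179869184 → NEW=255, ERR=-1570843711877/17179869184
(4,2): OLD=-8414122202239/549755813888 → NEW=0, ERR=-8414122202239/549755813888
(4,3): OLD=1450226033619301/8796093022208 → NEW=255, ERR=-792777687043739/8796093022208
(4,4): OLD=18987823618806325/140737488355328 → NEW=255, ERR=-16900235911802315/140737488355328
(4,5): OLD=99059978307766099/2251799813685248 → NEW=0, ERR=99059978307766099/2251799813685248
(5,0): OLD=28672935418785/274877906944 → NEW=0, ERR=28672935418785/274877906944
(5,1): OLD=542580079419441/8796093022208 → NEW=0, ERR=542580079419441/8796093022208
(5,2): OLD=15874499053224427/70368744177664 → NEW=255, ERR=-2069530712079893/70368744177664
(5,3): OLD=-97962571864407543/2251799813685248 → NEW=0, ERR=-97962571864407543/2251799813685248
(5,4): OLD=-224926605109885127/4503599627370496 → NEW=0, ERR=-224926605109885127/4503599627370496
(5,5): OLD=16313243755309351533/72057594037927936 → NEW=255, ERR=-2061442724362272147/72057594037927936
(6,0): OLD=6778359858685235/140737488355328 → NEW=0, ERR=6778359858685235/140737488355328
(6,1): OLD=419629257010651447/2251799813685248 → NEW=255, ERR=-154579695479086793/2251799813685248
(6,2): OLD=-121826521744829281/9007199254740992 → NEW=0, ERR=-121826521744829281/9007199254740992
(6,3): OLD=26125923220773951971/144115188075855872 → NEW=255, ERR=-10623449738569295389/144115188075855872
(6,4): OLD=258390959614838180259/2305843009213693952 → NEW=0, ERR=258390959614838180259/2305843009213693952
(6,5): OLD=10365754567559903721877/36893488147419103232 → NEW=255, ERR=957915089968032397717/36893488147419103232
Row 0: .#.#.#
Row 1: ...#..
Row 2: ..#.##
Row 3: #..#.#
Row 4: .#.##.
Row 5: ..#..#
Row 6: .#.#.#

Answer: .#.#.#
...#..
..#.##
#..#.#
.#.##.
..#..#
.#.#.#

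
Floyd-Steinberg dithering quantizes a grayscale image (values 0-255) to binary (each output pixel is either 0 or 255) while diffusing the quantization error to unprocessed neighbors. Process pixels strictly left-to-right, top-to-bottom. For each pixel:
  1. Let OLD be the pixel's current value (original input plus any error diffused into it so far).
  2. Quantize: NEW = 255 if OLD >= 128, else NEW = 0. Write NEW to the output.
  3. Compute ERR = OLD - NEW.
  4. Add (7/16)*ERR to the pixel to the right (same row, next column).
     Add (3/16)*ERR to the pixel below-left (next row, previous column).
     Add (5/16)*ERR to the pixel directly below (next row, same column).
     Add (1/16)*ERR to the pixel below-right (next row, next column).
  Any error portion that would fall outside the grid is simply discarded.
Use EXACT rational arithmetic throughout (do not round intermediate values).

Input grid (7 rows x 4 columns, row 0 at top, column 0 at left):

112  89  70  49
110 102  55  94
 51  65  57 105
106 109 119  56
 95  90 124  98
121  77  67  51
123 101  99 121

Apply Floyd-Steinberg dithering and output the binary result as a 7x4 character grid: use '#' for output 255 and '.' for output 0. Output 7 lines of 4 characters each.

Answer: .#..
.#..
...#
#.#.
.#..
..#.
#..#

Derivation:
(0,0): OLD=112 → NEW=0, ERR=112
(0,1): OLD=138 → NEW=255, ERR=-117
(0,2): OLD=301/16 → NEW=0, ERR=301/16
(0,3): OLD=14651/256 → NEW=0, ERR=14651/256
(1,0): OLD=1969/16 → NEW=0, ERR=1969/16
(1,1): OLD=16615/128 → NEW=255, ERR=-16025/128
(1,2): OLD=39011/4096 → NEW=0, ERR=39011/4096
(1,3): OLD=7682597/65536 → NEW=0, ERR=7682597/65536
(2,0): OLD=135133/2048 → NEW=0, ERR=135133/2048
(2,1): OLD=4208799/65536 → NEW=0, ERR=4208799/65536
(2,2): OLD=13399287/131072 → NEW=0, ERR=13399287/131072
(2,3): OLD=392070291/2097152 → NEW=255, ERR=-142703469/2097152
(3,0): OLD=145396733/1048576 → NEW=255, ERR=-121990147/1048576
(3,1): OLD=1702260419/16777216 → NEW=0, ERR=1702260419/16777216
(3,2): OLD=50087755165/268435456 → NEW=255, ERR=-18363286115/268435456
(3,3): OLD=48086685387/4294967296 → NEW=0, ERR=48086685387/4294967296
(4,0): OLD=20848937817/268435456 → NEW=0, ERR=20848937817/268435456
(4,1): OLD=291175559451/2147483648 → NEW=255, ERR=-256432770789/2147483648
(4,2): OLD=4042132158443/68719476736 → NEW=0, ERR=4042132158443/68719476736
(4,3): OLD=135192998216669/1099511627776 → NEW=0, ERR=135192998216669/1099511627776
(5,0): OLD=4222187542841/34359738368 → NEW=0, ERR=4222187542841/34359738368
(5,1): OLD=120207502168767/1099511627776 → NEW=0, ERR=120207502168767/1099511627776
(5,2): OLD=40902890138105/274877906944 → NEW=255, ERR=-29190976132615/274877906944
(5,3): OLD=820493262170429/17592186044416 → NEW=0, ERR=820493262170429/17592186044416
(6,0): OLD=3200011396824029/17592186044416 → NEW=255, ERR=-1285996044502051/17592186044416
(6,1): OLD=25600693114235771/281474976710656 → NEW=0, ERR=25600693114235771/281474976710656
(6,2): OLD=545760214249725645/4503599627370496 → NEW=0, ERR=545760214249725645/4503599627370496
(6,3): OLD=13111256800958744731/72057594037927936 → NEW=255, ERR=-5263429678712878949/72057594037927936
Row 0: .#..
Row 1: .#..
Row 2: ...#
Row 3: #.#.
Row 4: .#..
Row 5: ..#.
Row 6: #..#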